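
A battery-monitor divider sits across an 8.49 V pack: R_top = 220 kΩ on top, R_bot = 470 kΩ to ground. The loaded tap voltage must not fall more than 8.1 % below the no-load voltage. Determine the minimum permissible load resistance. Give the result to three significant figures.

Output resistance R_th = R_top‖R_bot = (220 × 470)/690.0 = 149.9 kΩ.
The fractional drop is R_th/(R_th + R_L); requiring this ≤ 0.0810 gives R_L ≥ R_th(1/0.0810 − 1) = 149.9 × 11.35 = 1.70 MΩ.

R_L(min) ≈ 1.70 MΩ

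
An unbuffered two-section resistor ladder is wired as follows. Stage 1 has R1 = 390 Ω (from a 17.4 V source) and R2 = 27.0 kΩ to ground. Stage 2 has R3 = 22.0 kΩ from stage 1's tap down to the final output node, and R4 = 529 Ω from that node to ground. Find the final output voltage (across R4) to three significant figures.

Stage 2 presents R3+R4 = 22530 Ω as a load on stage 1's tap.
Stage 1's lower leg becomes R2‖(R3+R4) = 12280 Ω, so V_mid = 17.4 × 12280/12670 = 16.86 V.
Stage 2 is itself unloaded: V_out = V_mid × R4/(R3+R4) = 16.86 × 529/22530 = 0.396 V.

V_out ≈ 0.396 V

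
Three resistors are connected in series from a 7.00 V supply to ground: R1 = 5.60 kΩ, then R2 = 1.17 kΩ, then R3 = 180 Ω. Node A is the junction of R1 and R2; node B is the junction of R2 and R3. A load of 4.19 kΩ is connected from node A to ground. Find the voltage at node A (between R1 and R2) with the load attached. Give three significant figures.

V ≈ 1.08 V

Below node A the series string R2+R3 = 1350 Ω sits in parallel with the 4190 Ω load: 1021 Ω.
V_A = 7.00 × 1021/(5600 + 1021) = 1.08 V.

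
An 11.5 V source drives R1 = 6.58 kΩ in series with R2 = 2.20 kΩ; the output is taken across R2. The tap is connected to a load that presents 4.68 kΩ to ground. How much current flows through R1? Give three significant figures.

R2‖R_L = 1.497 kΩ, so the source sees R1 + R2‖R_L = 8.077 kΩ.
I = 11.5 V / 8.077 kΩ = 1.42 mA.

I ≈ 1.42 mA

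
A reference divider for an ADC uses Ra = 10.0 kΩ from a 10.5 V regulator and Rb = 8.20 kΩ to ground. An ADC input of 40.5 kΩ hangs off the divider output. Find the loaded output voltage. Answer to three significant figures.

V_out ≈ 4.26 V

The load sits in parallel with Rb: Rb‖R_L = (8.20 × 40.5) / (8.20 + 40.5) = 6.819 kΩ.
V_out = 10.5 × 6.819 / (10.0 + 6.819) = 10.5 × 6.819/16.82 = 4.26 V.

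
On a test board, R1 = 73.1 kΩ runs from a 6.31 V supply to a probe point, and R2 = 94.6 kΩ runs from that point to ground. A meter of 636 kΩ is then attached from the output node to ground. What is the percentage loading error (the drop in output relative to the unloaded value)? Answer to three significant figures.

6.09 %

The divider's output (Thévenin) resistance is R1‖R2 = 41.24 kΩ.
Fractional drop under load = R_th/(R_th + R_L) = 41.24 / (41.24 + 636) = 0.06089.
So the output falls by 6.09 %.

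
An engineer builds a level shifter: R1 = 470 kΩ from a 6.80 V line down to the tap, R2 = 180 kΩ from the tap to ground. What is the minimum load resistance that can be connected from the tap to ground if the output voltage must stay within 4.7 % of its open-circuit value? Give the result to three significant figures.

Output resistance R_th = R1‖R2 = (470 × 180)/650.0 = 130.2 kΩ.
The fractional drop is R_th/(R_th + R_L); requiring this ≤ 0.0470 gives R_L ≥ R_th(1/0.0470 − 1) = 130.2 × 20.28 = 2.64 MΩ.

R_L(min) ≈ 2.64 MΩ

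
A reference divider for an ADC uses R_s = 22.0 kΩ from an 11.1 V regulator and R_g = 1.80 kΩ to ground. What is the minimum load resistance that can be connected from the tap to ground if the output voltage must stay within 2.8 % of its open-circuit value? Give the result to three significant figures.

Output resistance R_th = R_s‖R_g = (22.0 × 1.80)/23.80 = 1.664 kΩ.
The fractional drop is R_th/(R_th + R_L); requiring this ≤ 0.0280 gives R_L ≥ R_th(1/0.0280 − 1) = 1.664 × 34.71 = 57.8 kΩ.

R_L(min) ≈ 57.8 kΩ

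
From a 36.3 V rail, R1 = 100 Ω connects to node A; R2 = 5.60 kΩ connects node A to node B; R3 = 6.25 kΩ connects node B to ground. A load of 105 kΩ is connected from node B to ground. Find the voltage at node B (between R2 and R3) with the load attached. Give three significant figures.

V ≈ 18.5 V

At node B, R3 is in parallel with the load: R3‖R_L = 5899 Ω.
Below node A the resistance is R2 + (R3‖R_L) = 11500 Ω, so V_A = 36.3 × 11500/11600 = 35.99 V.
Then V_B = V_A × (R3‖R_L)/(R2 + R3‖R_L) = 35.99 × 5899/11500 = 18.5 V.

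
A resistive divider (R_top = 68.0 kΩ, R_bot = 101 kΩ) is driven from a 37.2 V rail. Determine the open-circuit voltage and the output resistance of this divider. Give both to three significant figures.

V_th = 22.2 V, R_th = 40.6 kΩ

V_th is the open-circuit tap voltage: 37.2 × 101/(68.0 + 101) = 22.2 V.
With the supply zeroed, R_top and R_bot appear in parallel from the tap: R_th = R_top‖R_bot = (68.0 × 101)/169.0 = 40.6 kΩ.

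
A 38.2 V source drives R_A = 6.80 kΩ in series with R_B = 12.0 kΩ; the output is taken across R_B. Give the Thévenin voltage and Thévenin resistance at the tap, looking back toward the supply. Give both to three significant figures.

V_th = 24.4 V, R_th = 4.34 kΩ

V_th is the open-circuit tap voltage: 38.2 × 12.0/(6.80 + 12.0) = 24.4 V.
With the supply zeroed, R_A and R_B appear in parallel from the tap: R_th = R_A‖R_B = (6.80 × 12.0)/18.80 = 4.34 kΩ.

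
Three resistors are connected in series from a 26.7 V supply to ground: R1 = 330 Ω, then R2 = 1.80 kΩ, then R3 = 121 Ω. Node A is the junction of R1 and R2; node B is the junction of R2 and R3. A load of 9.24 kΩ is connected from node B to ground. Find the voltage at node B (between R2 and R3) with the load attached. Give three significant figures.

At node B, R3 is in parallel with the load: R3‖R_L = 119.4 Ω.
Below node A the resistance is R2 + (R3‖R_L) = 1919 Ω, so V_A = 26.7 × 1919/2249 = 22.78 V.
Then V_B = V_A × (R3‖R_L)/(R2 + R3‖R_L) = 22.78 × 119.4/1919 = 1.42 V.

V ≈ 1.42 V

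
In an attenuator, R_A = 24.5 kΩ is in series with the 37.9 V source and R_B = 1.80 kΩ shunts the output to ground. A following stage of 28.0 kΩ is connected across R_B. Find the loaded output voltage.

V_out ≈ 2.45 V

The load sits in parallel with R_B: R_B‖R_L = (1.80 × 28.0) / (1.80 + 28.0) = 1.691 kΩ.
V_out = 37.9 × 1.691 / (24.5 + 1.691) = 37.9 × 1.691/26.19 = 2.45 V.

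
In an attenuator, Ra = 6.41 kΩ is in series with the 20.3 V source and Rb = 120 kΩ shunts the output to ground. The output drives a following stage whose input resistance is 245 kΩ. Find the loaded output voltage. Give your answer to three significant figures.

The load sits in parallel with Rb: Rb‖R_L = (120 × 245) / (120 + 245) = 80.55 kΩ.
V_out = 20.3 × 80.55 / (6.41 + 80.55) = 20.3 × 80.55/86.96 = 18.8 V.

V_out ≈ 18.8 V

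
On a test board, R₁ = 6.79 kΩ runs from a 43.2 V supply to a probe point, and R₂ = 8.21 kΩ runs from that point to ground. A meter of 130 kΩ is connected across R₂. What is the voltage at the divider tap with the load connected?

The load sits in parallel with R₂: R₂‖R_L = (8.21 × 130) / (8.21 + 130) = 7.722 kΩ.
V_out = 43.2 × 7.722 / (6.79 + 7.722) = 43.2 × 7.722/14.51 = 23.0 V.

V_out ≈ 23.0 V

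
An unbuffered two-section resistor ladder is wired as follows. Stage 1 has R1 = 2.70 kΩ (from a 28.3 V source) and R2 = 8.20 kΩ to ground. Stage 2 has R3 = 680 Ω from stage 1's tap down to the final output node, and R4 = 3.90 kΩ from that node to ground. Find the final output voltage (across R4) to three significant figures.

Stage 2 presents R3+R4 = 4580 Ω as a load on stage 1's tap.
Stage 1's lower leg becomes R2‖(R3+R4) = 2939 Ω, so V_mid = 28.3 × 2939/5639 = 14.75 V.
Stage 2 is itself unloaded: V_out = V_mid × R4/(R3+R4) = 14.75 × 3900/4580 = 12.6 V.

V_out ≈ 12.6 V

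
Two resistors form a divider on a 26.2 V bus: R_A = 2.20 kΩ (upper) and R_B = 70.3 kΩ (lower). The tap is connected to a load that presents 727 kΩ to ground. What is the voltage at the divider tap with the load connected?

V_out ≈ 25.3 V

The load sits in parallel with R_B: R_B‖R_L = (70.3 × 727) / (70.3 + 727) = 64.10 kΩ.
V_out = 26.2 × 64.10 / (2.20 + 64.10) = 26.2 × 64.10/66.30 = 25.3 V.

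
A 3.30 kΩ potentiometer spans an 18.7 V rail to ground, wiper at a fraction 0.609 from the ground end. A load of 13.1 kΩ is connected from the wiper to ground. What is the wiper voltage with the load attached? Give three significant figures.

The wiper splits the pot into (1−α)R = 1.290 kΩ above and αR = 2.010 kΩ below.
Lower section ‖ load = 1.742 kΩ.
V_wiper = 18.7 × 1.742/(1.290 + 1.742) = 10.7 V.

V ≈ 10.7 V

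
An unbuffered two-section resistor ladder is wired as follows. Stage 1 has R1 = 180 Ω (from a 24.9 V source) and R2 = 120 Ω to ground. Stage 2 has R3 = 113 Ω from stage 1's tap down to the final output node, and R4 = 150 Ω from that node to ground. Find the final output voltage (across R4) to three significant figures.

V_out ≈ 4.46 V

Stage 2 presents R3+R4 = 263.0 Ω as a load on stage 1's tap.
Stage 1's lower leg becomes R2‖(R3+R4) = 82.40 Ω, so V_mid = 24.9 × 82.40/262.4 = 7.819 V.
Stage 2 is itself unloaded: V_out = V_mid × R4/(R3+R4) = 7.819 × 150/263.0 = 4.46 V.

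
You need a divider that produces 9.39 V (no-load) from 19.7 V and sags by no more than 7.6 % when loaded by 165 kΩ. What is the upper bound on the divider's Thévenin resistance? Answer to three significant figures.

R_th ≤ 13.6 kΩ

Loading drop = R_th/(R_th + R_L) ≤ 0.0760, so R_th ≤ R_L · ε/(1−ε) = 165 kΩ × 0.0760/0.9240 = 13.6 kΩ.
(Any R1, R2 with R2/(R1+R2) = 0.477 and R1‖R2 ≤ 13.6 kΩ will meet the spec.)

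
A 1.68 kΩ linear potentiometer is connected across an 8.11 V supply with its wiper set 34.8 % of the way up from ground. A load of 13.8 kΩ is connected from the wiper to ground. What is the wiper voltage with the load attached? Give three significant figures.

V ≈ 2.75 V

The wiper splits the pot into (1−α)R = 1095 Ω above and αR = 584.6 Ω below.
Lower section ‖ load = 560.9 Ω.
V_wiper = 8.11 × 560.9/(1095 + 560.9) = 2.75 V.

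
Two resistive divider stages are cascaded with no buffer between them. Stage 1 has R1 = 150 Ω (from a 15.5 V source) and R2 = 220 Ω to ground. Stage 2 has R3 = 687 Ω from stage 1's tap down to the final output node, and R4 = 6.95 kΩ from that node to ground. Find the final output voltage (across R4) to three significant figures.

Stage 2 presents R3+R4 = 7637 Ω as a load on stage 1's tap.
Stage 1's lower leg becomes R2‖(R3+R4) = 213.8 Ω, so V_mid = 15.5 × 213.8/363.8 = 9.110 V.
Stage 2 is itself unloaded: V_out = V_mid × R4/(R3+R4) = 9.110 × 6950/7637 = 8.29 V.

V_out ≈ 8.29 V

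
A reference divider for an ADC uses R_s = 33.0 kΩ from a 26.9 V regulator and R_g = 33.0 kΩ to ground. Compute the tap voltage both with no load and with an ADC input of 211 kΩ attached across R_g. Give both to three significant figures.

Unloaded: 13.4 V; loaded: 12.5 V

Open-circuit: V = 26.9 × 33.0/(33.0 + 33.0) = 13.4 V.
With the load, R_g becomes R_g‖R_L = 28.54 kΩ, so V = 26.9 × 28.54/61.54 = 12.5 V.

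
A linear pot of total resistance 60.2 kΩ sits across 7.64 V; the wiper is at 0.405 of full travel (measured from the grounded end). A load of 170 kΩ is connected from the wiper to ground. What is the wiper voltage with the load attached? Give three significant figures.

The wiper splits the pot into (1−α)R = 35.82 kΩ above and αR = 24.38 kΩ below.
Lower section ‖ load = 21.32 kΩ.
V_wiper = 7.64 × 21.32/(35.82 + 21.32) = 2.85 V.

V ≈ 2.85 V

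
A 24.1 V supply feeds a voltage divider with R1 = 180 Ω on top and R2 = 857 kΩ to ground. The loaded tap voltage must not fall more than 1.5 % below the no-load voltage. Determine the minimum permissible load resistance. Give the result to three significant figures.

R_L(min) ≈ 11.8 kΩ

Output resistance R_th = R1‖R2 = (180 × 857000)/857200 = 180.0 Ω.
The fractional drop is R_th/(R_th + R_L); requiring this ≤ 0.0150 gives R_L ≥ R_th(1/0.0150 − 1) = 180.0 × 65.67 = 11.8 kΩ.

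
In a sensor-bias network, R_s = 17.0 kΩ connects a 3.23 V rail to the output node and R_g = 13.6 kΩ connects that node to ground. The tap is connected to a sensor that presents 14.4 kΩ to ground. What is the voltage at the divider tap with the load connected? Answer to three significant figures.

The load sits in parallel with R_g: R_g‖R_L = (13.6 × 14.4) / (13.6 + 14.4) = 6.994 kΩ.
V_out = 3.23 × 6.994 / (17.0 + 6.994) = 3.23 × 6.994/23.99 = 0.942 V.

V_out ≈ 0.942 V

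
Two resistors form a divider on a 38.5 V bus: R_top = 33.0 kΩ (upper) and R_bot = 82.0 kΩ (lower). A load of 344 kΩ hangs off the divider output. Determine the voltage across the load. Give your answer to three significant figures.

The load sits in parallel with R_bot: R_bot‖R_L = (82.0 × 344) / (82.0 + 344) = 66.22 kΩ.
V_out = 38.5 × 66.22 / (33.0 + 66.22) = 38.5 × 66.22/99.22 = 25.7 V.

V_out ≈ 25.7 V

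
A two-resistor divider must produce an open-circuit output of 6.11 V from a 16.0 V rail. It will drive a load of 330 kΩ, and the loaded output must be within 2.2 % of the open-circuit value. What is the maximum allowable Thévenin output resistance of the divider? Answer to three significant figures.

Loading drop = R_th/(R_th + R_L) ≤ 0.0220, so R_th ≤ R_L · ε/(1−ε) = 330 kΩ × 0.0220/0.9780 = 7.42 kΩ.

R_th ≤ 7.42 kΩ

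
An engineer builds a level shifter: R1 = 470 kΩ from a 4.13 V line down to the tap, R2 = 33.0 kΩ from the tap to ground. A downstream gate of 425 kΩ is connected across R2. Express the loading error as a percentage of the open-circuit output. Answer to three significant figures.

6.76 %

The divider's output (Thévenin) resistance is R1‖R2 = 30.83 kΩ.
Fractional drop under load = R_th/(R_th + R_L) = 30.83 / (30.83 + 425) = 0.06765.
So the output falls by 6.76 %.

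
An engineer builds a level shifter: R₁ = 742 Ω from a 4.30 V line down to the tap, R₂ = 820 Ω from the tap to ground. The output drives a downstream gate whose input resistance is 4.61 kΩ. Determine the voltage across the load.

V_out ≈ 2.08 V

The load sits in parallel with R₂: R₂‖R_L = (820 × 4610) / (820 + 4610) = 696.2 Ω.
V_out = 4.30 × 696.2 / (742 + 696.2) = 4.30 × 696.2/1438 = 2.08 V.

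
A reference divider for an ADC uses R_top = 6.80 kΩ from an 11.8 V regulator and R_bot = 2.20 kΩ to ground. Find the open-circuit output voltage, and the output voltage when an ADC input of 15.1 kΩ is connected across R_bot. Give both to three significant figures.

Open-circuit: V = 11.8 × 2.20/(6.80 + 2.20) = 2.88 V.
With the load, R_bot becomes R_bot‖R_L = 1.920 kΩ, so V = 11.8 × 1.920/8.720 = 2.60 V.

Unloaded: 2.88 V; loaded: 2.60 V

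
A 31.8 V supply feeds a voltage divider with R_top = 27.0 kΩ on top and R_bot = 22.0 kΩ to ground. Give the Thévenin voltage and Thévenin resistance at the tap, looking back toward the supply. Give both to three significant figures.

V_th is the open-circuit tap voltage: 31.8 × 22.0/(27.0 + 22.0) = 14.3 V.
With the supply zeroed, R_top and R_bot appear in parallel from the tap: R_th = R_top‖R_bot = (27.0 × 22.0)/49.00 = 12.1 kΩ.

V_th = 14.3 V, R_th = 12.1 kΩ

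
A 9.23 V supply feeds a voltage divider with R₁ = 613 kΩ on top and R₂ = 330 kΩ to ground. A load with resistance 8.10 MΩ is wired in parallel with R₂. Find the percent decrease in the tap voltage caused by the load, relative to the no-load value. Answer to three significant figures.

2.58 %

The divider's output (Thévenin) resistance is R₁‖R₂ = 214.5 kΩ.
Fractional drop under load = R_th/(R_th + R_L) = 214.5 / (214.5 + 8100) = 0.02580.
So the output falls by 2.58 %.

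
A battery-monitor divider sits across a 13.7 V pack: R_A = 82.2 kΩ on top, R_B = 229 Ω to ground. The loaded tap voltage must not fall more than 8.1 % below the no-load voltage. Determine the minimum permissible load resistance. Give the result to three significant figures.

R_L(min) ≈ 2.59 kΩ

Output resistance R_th = R_A‖R_B = (82200 × 229)/82430 = 228.4 Ω.
The fractional drop is R_th/(R_th + R_L); requiring this ≤ 0.0810 gives R_L ≥ R_th(1/0.0810 − 1) = 228.4 × 11.35 = 2.59 kΩ.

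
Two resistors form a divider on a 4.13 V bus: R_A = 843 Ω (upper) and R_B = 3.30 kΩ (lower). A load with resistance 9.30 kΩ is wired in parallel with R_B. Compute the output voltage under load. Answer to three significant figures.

V_out ≈ 3.07 V

The load sits in parallel with R_B: R_B‖R_L = (3300 × 9300) / (3300 + 9300) = 2436 Ω.
V_out = 4.13 × 2436 / (843 + 2436) = 4.13 × 2436/3279 = 3.07 V.
(Unloaded it would have been 3.29 V.)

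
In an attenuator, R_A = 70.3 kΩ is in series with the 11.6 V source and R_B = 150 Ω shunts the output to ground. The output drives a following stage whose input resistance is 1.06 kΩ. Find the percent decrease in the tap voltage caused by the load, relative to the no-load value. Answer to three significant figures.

12.4 %

Unloaded V = 11.6 × 150/70450 = 0.024698 V.
Loaded: R_B‖R_L = 131.4 Ω, giving V = 11.6 × 131.4/70430 = 0.021642 V.
Drop = (0.024698 − 0.021642) / 0.024698 = 12.4 %.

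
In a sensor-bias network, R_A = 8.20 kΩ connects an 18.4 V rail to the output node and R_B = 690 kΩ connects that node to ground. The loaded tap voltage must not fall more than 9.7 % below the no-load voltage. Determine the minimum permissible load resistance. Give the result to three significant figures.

Output resistance R_th = R_A‖R_B = (8.20 × 690)/698.2 = 8.104 kΩ.
The fractional drop is R_th/(R_th + R_L); requiring this ≤ 0.0970 gives R_L ≥ R_th(1/0.0970 − 1) = 8.104 × 9.309 = 75.4 kΩ.

R_L(min) ≈ 75.4 kΩ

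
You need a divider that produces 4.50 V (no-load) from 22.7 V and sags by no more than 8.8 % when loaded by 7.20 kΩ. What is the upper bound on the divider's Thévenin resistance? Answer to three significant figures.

R_th ≤ 695 Ω

Loading drop = R_th/(R_th + R_L) ≤ 0.0880, so R_th ≤ R_L · ε/(1−ε) = 7.20 kΩ × 0.0880/0.9120 = 695 Ω.
(Any R1, R2 with R2/(R1+R2) = 0.198 and R1‖R2 ≤ 695 Ω will meet the spec.)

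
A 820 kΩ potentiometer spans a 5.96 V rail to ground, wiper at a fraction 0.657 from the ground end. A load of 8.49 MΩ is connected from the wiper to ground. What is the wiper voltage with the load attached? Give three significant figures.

The wiper splits the pot into (1−α)R = 281.3 kΩ above and αR = 538.7 kΩ below.
Lower section ‖ load = 506.6 kΩ.
V_wiper = 5.96 × 506.6/(281.3 + 506.6) = 3.83 V.

V ≈ 3.83 V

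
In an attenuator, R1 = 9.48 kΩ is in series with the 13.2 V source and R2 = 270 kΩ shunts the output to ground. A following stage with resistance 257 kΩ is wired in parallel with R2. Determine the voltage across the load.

V_out ≈ 12.3 V

The load sits in parallel with R2: R2‖R_L = (270 × 257) / (270 + 257) = 131.7 kΩ.
V_out = 13.2 × 131.7 / (9.48 + 131.7) = 13.2 × 131.7/141.1 = 12.3 V.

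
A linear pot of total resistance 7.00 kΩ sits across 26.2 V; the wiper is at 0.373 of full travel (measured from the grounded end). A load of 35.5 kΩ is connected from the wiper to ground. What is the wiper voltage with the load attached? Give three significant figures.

V ≈ 9.34 V

The wiper splits the pot into (1−α)R = 4.389 kΩ above and αR = 2.611 kΩ below.
Lower section ‖ load = 2.432 kΩ.
V_wiper = 26.2 × 2.432/(4.389 + 2.432) = 9.34 V.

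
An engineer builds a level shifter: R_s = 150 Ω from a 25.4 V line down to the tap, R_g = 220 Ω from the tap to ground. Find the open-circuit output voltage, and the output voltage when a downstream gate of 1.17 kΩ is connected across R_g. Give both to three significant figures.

Open-circuit: V = 25.4 × 220/(150 + 220) = 15.1 V.
With the load, R_g becomes R_g‖R_L = 185.2 Ω, so V = 25.4 × 185.2/335.2 = 14.0 V.

Unloaded: 15.1 V; loaded: 14.0 V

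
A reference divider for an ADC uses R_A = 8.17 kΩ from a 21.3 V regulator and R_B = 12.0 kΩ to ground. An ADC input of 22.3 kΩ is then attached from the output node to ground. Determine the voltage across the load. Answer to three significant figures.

V_out ≈ 10.4 V

The load sits in parallel with R_B: R_B‖R_L = (12.0 × 22.3) / (12.0 + 22.3) = 7.802 kΩ.
V_out = 21.3 × 7.802 / (8.17 + 7.802) = 21.3 × 7.802/15.97 = 10.4 V.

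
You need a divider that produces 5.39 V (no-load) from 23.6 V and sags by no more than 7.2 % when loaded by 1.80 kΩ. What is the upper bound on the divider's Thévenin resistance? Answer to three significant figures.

R_th ≤ 140 Ω

Loading drop = R_th/(R_th + R_L) ≤ 0.0720, so R_th ≤ R_L · ε/(1−ε) = 1.80 kΩ × 0.0720/0.9280 = 140 Ω.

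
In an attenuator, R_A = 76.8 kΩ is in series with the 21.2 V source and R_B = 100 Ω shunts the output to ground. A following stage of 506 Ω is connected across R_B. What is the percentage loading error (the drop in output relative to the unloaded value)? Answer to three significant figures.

16.5 %

Unloaded V = 21.2 × 100/76900 = 0.02757 V.
Loaded: R_B‖R_L = 83.50 Ω, giving V = 21.2 × 83.50/76880 = 0.02302 V.
Drop = (0.02757 − 0.02302) / 0.02757 = 16.5 %.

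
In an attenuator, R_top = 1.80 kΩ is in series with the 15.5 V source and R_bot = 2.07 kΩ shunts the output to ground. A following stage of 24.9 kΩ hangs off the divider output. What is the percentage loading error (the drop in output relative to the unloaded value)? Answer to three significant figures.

3.72 %

The divider's output (Thévenin) resistance is R_top‖R_bot = 0.9628 kΩ.
Fractional drop under load = R_th/(R_th + R_L) = 0.9628 / (0.9628 + 24.9) = 0.03723.
So the output falls by 3.72 %.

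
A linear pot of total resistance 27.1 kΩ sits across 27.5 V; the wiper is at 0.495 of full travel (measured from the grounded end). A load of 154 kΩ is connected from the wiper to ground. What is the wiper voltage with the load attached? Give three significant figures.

The wiper splits the pot into (1−α)R = 13.69 kΩ above and αR = 13.41 kΩ below.
Lower section ‖ load = 12.34 kΩ.
V_wiper = 27.5 × 12.34/(13.69 + 12.34) = 13.0 V.

V ≈ 13.0 V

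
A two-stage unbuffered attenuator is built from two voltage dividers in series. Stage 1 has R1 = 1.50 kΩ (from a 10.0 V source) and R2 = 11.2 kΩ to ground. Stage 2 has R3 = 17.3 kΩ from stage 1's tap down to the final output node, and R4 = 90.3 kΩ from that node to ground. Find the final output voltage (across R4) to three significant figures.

V_out ≈ 7.31 V

Stage 2 presents R3+R4 = 107.6 kΩ as a load on stage 1's tap.
Stage 1's lower leg becomes R2‖(R3+R4) = 10.14 kΩ, so V_mid = 10.0 × 10.14/11.64 = 8.712 V.
Stage 2 is itself unloaded: V_out = V_mid × R4/(R3+R4) = 8.712 × 90.3/107.6 = 7.31 V.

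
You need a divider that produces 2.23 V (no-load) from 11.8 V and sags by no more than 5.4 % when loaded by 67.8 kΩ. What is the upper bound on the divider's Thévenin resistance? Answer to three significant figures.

Loading drop = R_th/(R_th + R_L) ≤ 0.0540, so R_th ≤ R_L · ε/(1−ε) = 67.8 kΩ × 0.0540/0.9460 = 3.87 kΩ.
(Any R1, R2 with R2/(R1+R2) = 0.189 and R1‖R2 ≤ 3.87 kΩ will meet the spec.)

R_th ≤ 3.87 kΩ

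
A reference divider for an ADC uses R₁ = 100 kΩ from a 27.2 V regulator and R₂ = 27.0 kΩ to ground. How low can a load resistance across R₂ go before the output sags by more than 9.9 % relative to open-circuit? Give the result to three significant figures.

R_L(min) ≈ 193 kΩ

Output resistance R_th = R₁‖R₂ = (100 × 27.0)/127.0 = 21.26 kΩ.
The fractional drop is R_th/(R_th + R_L); requiring this ≤ 0.0990 gives R_L ≥ R_th(1/0.0990 − 1) = 21.26 × 9.101 = 193 kΩ.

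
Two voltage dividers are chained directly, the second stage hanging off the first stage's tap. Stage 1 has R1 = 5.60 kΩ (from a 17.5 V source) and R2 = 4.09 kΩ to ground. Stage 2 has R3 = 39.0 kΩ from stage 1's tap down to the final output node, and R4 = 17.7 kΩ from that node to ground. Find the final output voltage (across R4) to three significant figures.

Stage 2 presents R3+R4 = 56.70 kΩ as a load on stage 1's tap.
Stage 1's lower leg becomes R2‖(R3+R4) = 3.815 kΩ, so V_mid = 17.5 × 3.815/9.415 = 7.091 V.
Stage 2 is itself unloaded: V_out = V_mid × R4/(R3+R4) = 7.091 × 17.7/56.70 = 2.21 V.

V_out ≈ 2.21 V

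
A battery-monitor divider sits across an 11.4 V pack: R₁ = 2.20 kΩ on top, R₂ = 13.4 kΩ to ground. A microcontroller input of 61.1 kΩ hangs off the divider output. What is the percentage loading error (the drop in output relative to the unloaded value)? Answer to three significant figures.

3.00 %

The divider's output (Thévenin) resistance is R₁‖R₂ = 1.890 kΩ.
Fractional drop under load = R_th/(R_th + R_L) = 1.890 / (1.890 + 61.1) = 0.03000.
So the output falls by 3.00 %.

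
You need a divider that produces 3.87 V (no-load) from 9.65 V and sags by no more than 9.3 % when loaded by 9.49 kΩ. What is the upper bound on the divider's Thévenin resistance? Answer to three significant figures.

R_th ≤ 973 Ω

Loading drop = R_th/(R_th + R_L) ≤ 0.0930, so R_th ≤ R_L · ε/(1−ε) = 9.49 kΩ × 0.0930/0.9070 = 973 Ω.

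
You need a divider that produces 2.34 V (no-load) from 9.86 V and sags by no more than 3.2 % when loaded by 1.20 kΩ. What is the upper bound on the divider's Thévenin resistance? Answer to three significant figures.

Loading drop = R_th/(R_th + R_L) ≤ 0.0320, so R_th ≤ R_L · ε/(1−ε) = 1.20 kΩ × 0.0320/0.9680 = 39.7 Ω.

R_th ≤ 39.7 Ω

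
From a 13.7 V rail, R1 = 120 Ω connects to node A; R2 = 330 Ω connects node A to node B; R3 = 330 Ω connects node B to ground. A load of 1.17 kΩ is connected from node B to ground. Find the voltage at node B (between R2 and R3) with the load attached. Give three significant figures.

At node B, R3 is in parallel with the load: R3‖R_L = 257.4 Ω.
Below node A the resistance is R2 + (R3‖R_L) = 587.4 Ω, so V_A = 13.7 × 587.4/707.4 = 11.38 V.
Then V_B = V_A × (R3‖R_L)/(R2 + R3‖R_L) = 11.38 × 257.4/587.4 = 4.98 V.

V ≈ 4.98 V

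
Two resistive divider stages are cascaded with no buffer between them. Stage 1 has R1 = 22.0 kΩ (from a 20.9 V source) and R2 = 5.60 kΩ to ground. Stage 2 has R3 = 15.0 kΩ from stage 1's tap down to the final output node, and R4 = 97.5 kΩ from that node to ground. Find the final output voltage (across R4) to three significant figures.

V_out ≈ 3.53 V

Stage 2 presents R3+R4 = 112.5 kΩ as a load on stage 1's tap.
Stage 1's lower leg becomes R2‖(R3+R4) = 5.334 kΩ, so V_mid = 20.9 × 5.334/27.33 = 4.079 V.
Stage 2 is itself unloaded: V_out = V_mid × R4/(R3+R4) = 4.079 × 97.5/112.5 = 3.53 V.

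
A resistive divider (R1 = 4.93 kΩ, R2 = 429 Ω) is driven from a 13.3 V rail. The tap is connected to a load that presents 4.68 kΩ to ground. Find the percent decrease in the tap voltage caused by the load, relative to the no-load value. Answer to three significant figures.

7.78 %

The divider's output (Thévenin) resistance is R1‖R2 = 394.7 Ω.
Fractional drop under load = R_th/(R_th + R_L) = 394.7 / (394.7 + 4680) = 0.07777.
So the output falls by 7.78 %.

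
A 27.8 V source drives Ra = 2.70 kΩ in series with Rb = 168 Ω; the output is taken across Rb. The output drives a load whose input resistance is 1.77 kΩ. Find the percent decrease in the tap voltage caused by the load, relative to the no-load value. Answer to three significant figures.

The divider's output (Thévenin) resistance is Ra‖Rb = 158.2 Ω.
Fractional drop under load = R_th/(R_th + R_L) = 158.2 / (158.2 + 1770) = 0.08203.
So the output falls by 8.20 %.

8.20 %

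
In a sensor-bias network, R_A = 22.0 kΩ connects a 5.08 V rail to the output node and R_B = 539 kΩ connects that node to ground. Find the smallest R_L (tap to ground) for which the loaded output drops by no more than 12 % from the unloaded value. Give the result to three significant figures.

R_L(min) ≈ 155 kΩ

Output resistance R_th = R_A‖R_B = (22.0 × 539)/561.0 = 21.14 kΩ.
The fractional drop is R_th/(R_th + R_L); requiring this ≤ 0.120 gives R_L ≥ R_th(1/0.120 − 1) = 21.14 × 7.333 = 155 kΩ.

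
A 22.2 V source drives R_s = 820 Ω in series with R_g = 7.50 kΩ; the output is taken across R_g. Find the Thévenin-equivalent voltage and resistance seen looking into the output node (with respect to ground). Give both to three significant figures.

V_th is the open-circuit tap voltage: 22.2 × 7500/(820 + 7500) = 20.0 V.
With the supply zeroed, R_s and R_g appear in parallel from the tap: R_th = R_s‖R_g = (820 × 7500)/8320 = 739 Ω.

V_th = 20.0 V, R_th = 739 Ω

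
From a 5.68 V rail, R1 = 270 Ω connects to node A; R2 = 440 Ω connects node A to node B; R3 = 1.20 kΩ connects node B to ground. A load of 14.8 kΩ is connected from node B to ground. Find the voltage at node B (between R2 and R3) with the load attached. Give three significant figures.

At node B, R3 is in parallel with the load: R3‖R_L = 1110 Ω.
Below node A the resistance is R2 + (R3‖R_L) = 1550 Ω, so V_A = 5.68 × 1550/1820 = 4.837 V.
Then V_B = V_A × (R3‖R_L)/(R2 + R3‖R_L) = 4.837 × 1110/1550 = 3.46 V.

V ≈ 3.46 V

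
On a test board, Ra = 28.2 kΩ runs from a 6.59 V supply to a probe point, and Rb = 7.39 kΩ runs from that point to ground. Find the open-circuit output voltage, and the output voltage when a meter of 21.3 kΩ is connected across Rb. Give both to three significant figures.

Open-circuit: V = 6.59 × 7.39/(28.2 + 7.39) = 1.37 V.
With the load, Rb becomes Rb‖R_L = 5.486 kΩ, so V = 6.59 × 5.486/33.69 = 1.07 V.

Unloaded: 1.37 V; loaded: 1.07 V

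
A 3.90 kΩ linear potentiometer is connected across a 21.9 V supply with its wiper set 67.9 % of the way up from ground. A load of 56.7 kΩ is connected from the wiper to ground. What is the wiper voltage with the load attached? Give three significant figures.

V ≈ 14.7 V

The wiper splits the pot into (1−α)R = 1.252 kΩ above and αR = 2.648 kΩ below.
Lower section ‖ load = 2.530 kΩ.
V_wiper = 21.9 × 2.530/(1.252 + 2.530) = 14.7 V.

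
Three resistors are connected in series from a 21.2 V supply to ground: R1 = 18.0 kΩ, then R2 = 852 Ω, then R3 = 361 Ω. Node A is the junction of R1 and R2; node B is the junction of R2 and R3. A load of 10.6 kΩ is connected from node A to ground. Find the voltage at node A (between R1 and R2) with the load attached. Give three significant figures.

V ≈ 1.21 V

Below node A the series string R2+R3 = 1213 Ω sits in parallel with the 10600 Ω load: 1088 Ω.
V_A = 21.2 × 1088/(18000 + 1088) = 1.21 V.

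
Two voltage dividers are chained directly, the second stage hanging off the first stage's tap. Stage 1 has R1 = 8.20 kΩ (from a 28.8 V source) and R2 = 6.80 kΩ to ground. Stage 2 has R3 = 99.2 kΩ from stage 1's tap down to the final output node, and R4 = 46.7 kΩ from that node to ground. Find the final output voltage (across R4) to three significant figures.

V_out ≈ 4.08 V

Stage 2 presents R3+R4 = 145.9 kΩ as a load on stage 1's tap.
Stage 1's lower leg becomes R2‖(R3+R4) = 6.497 kΩ, so V_mid = 28.8 × 6.497/14.70 = 12.73 V.
Stage 2 is itself unloaded: V_out = V_mid × R4/(R3+R4) = 12.73 × 46.7/145.9 = 4.08 V.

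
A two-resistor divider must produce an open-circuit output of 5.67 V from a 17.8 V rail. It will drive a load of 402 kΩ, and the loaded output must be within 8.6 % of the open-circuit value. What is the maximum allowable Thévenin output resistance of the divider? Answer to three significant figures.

Loading drop = R_th/(R_th + R_L) ≤ 0.0860, so R_th ≤ R_L · ε/(1−ε) = 402 kΩ × 0.0860/0.9140 = 37.8 kΩ.

R_th ≤ 37.8 kΩ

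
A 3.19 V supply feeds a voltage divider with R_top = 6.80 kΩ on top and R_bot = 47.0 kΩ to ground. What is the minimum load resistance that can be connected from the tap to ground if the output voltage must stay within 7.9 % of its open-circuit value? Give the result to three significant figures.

R_L(min) ≈ 69.3 kΩ

Output resistance R_th = R_top‖R_bot = (6.80 × 47.0)/53.80 = 5.941 kΩ.
The fractional drop is R_th/(R_th + R_L); requiring this ≤ 0.0790 gives R_L ≥ R_th(1/0.0790 − 1) = 5.941 × 11.66 = 69.3 kΩ.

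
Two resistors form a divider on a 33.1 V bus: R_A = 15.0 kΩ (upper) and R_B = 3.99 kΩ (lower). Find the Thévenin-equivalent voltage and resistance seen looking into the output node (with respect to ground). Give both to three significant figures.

V_th is the open-circuit tap voltage: 33.1 × 3.99/(15.0 + 3.99) = 6.95 V.
With the supply zeroed, R_A and R_B appear in parallel from the tap: R_th = R_A‖R_B = (15.0 × 3.99)/18.99 = 3.15 kΩ.

V_th = 6.95 V, R_th = 3.15 kΩ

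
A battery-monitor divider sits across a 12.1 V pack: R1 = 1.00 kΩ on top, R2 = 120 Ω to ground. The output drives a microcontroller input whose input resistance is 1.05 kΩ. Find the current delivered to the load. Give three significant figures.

R2‖R_L = 107.7 Ω; V_out = 12.1 × 107.7/1108 = 1.176 V.
I_L = V_out / R_L = 1.176 / 1.05 kΩ = 1.12 mA.

I_L ≈ 1.12 mA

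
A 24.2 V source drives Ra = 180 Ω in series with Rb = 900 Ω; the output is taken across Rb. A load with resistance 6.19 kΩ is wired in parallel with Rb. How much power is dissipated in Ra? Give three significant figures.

Total resistance from the source is Ra + (Rb‖R_L) = 965.8 Ω, so I = 24.2/965.8 Ω = 25.06 mA.
P = I²·Ra = (25.06 mA)² × 180 Ω = 113 mW.

P ≈ 113 mW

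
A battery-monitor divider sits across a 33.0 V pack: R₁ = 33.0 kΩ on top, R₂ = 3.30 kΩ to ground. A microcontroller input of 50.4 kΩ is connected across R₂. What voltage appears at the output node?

V_out ≈ 2.83 V

The load sits in parallel with R₂: R₂‖R_L = (3.30 × 50.4) / (3.30 + 50.4) = 3.097 kΩ.
V_out = 33.0 × 3.097 / (33.0 + 3.097) = 33.0 × 3.097/36.10 = 2.83 V.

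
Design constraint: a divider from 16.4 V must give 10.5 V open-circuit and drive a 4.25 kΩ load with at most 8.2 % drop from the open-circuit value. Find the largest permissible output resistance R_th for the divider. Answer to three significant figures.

Loading drop = R_th/(R_th + R_L) ≤ 0.0820, so R_th ≤ R_L · ε/(1−ε) = 4.25 kΩ × 0.0820/0.9180 = 380 Ω.

R_th ≤ 380 Ω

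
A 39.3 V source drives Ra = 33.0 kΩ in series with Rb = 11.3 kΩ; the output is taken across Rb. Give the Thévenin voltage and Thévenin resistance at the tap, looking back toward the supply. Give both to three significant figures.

V_th = 10.0 V, R_th = 8.42 kΩ

V_th is the open-circuit tap voltage: 39.3 × 11.3/(33.0 + 11.3) = 10.0 V.
With the supply zeroed, Ra and Rb appear in parallel from the tap: R_th = Ra‖Rb = (33.0 × 11.3)/44.30 = 8.42 kΩ.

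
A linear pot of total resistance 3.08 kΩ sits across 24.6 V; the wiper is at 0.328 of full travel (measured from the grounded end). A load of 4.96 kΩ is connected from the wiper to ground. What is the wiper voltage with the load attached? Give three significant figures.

The wiper splits the pot into (1−α)R = 2.070 kΩ above and αR = 1.010 kΩ below.
Lower section ‖ load = 0.8393 kΩ.
V_wiper = 24.6 × 0.8393/(2.070 + 0.8393) = 7.10 V.

V ≈ 7.10 V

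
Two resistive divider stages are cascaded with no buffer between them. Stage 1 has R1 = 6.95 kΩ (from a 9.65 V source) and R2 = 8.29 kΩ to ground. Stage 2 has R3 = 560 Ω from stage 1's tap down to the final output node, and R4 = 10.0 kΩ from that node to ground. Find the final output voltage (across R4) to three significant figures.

Stage 2 presents R3+R4 = 10560 Ω as a load on stage 1's tap.
Stage 1's lower leg becomes R2‖(R3+R4) = 4644 Ω, so V_mid = 9.65 × 4644/11590 = 3.865 V.
Stage 2 is itself unloaded: V_out = V_mid × R4/(R3+R4) = 3.865 × 10000/10560 = 3.66 V.

V_out ≈ 3.66 V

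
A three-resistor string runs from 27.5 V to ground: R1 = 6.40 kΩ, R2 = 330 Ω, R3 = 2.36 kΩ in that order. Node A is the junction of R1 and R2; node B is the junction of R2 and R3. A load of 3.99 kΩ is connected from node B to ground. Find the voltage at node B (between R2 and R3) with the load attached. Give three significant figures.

At node B, R3 is in parallel with the load: R3‖R_L = 1483 Ω.
Below node A the resistance is R2 + (R3‖R_L) = 1813 Ω, so V_A = 27.5 × 1813/8213 = 6.070 V.
Then V_B = V_A × (R3‖R_L)/(R2 + R3‖R_L) = 6.070 × 1483/1813 = 4.97 V.

V ≈ 4.97 V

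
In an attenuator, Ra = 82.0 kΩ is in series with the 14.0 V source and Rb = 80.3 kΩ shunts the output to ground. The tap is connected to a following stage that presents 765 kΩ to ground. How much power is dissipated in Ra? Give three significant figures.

P ≈ 0.672 mW

Total resistance from the source is Ra + (Rb‖R_L) = 154.7 kΩ, so I = 14.0/154.7 kΩ = 0.09051 mA.
P = I²·Ra = (0.09051 mA)² × 82.0 kΩ = 0.672 mW.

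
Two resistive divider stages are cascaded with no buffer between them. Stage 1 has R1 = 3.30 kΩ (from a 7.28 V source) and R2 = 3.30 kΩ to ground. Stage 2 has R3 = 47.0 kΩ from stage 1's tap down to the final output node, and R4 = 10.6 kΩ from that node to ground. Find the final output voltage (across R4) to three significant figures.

V_out ≈ 0.651 V

Stage 2 presents R3+R4 = 57.60 kΩ as a load on stage 1's tap.
Stage 1's lower leg becomes R2‖(R3+R4) = 3.121 kΩ, so V_mid = 7.28 × 3.121/6.421 = 3.539 V.
Stage 2 is itself unloaded: V_out = V_mid × R4/(R3+R4) = 3.539 × 10.6/57.60 = 0.651 V.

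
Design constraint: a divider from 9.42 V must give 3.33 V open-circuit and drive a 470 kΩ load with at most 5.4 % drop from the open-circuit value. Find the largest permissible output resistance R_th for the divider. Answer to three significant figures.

Loading drop = R_th/(R_th + R_L) ≤ 0.0540, so R_th ≤ R_L · ε/(1−ε) = 470 kΩ × 0.0540/0.9460 = 26.8 kΩ.
(Any R1, R2 with R2/(R1+R2) = 0.354 and R1‖R2 ≤ 26.8 kΩ will meet the spec.)

R_th ≤ 26.8 kΩ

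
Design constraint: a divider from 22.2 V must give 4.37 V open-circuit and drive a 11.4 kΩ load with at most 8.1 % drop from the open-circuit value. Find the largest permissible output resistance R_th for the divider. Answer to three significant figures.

Loading drop = R_th/(R_th + R_L) ≤ 0.0810, so R_th ≤ R_L · ε/(1−ε) = 11.4 kΩ × 0.0810/0.9190 = 1.00 kΩ.
(Any R1, R2 with R2/(R1+R2) = 0.197 and R1‖R2 ≤ 1.00 kΩ will meet the spec.)

R_th ≤ 1.00 kΩ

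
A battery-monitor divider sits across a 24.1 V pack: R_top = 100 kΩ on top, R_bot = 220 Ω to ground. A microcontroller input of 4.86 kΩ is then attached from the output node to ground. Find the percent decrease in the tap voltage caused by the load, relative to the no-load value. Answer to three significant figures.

4.32 %

The divider's output (Thévenin) resistance is R_top‖R_bot = 219.5 Ω.
Fractional drop under load = R_th/(R_th + R_L) = 219.5 / (219.5 + 4860) = 0.04322.
So the output falls by 4.32 %.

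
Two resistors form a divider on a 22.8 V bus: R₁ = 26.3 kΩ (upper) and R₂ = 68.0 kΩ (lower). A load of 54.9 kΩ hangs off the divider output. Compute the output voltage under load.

The load sits in parallel with R₂: R₂‖R_L = (68.0 × 54.9) / (68.0 + 54.9) = 30.38 kΩ.
V_out = 22.8 × 30.38 / (26.3 + 30.38) = 22.8 × 30.38/56.68 = 12.2 V.

V_out ≈ 12.2 V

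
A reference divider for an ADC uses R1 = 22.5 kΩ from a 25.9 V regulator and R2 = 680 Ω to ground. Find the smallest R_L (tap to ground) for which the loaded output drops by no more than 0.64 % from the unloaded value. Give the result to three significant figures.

R_L(min) ≈ 102 kΩ

Output resistance R_th = R1‖R2 = (22500 × 680)/23180 = 660.1 Ω.
The fractional drop is R_th/(R_th + R_L); requiring this ≤ 0.00640 gives R_L ≥ R_th(1/0.00640 − 1) = 660.1 × 155.2 = 102 kΩ.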